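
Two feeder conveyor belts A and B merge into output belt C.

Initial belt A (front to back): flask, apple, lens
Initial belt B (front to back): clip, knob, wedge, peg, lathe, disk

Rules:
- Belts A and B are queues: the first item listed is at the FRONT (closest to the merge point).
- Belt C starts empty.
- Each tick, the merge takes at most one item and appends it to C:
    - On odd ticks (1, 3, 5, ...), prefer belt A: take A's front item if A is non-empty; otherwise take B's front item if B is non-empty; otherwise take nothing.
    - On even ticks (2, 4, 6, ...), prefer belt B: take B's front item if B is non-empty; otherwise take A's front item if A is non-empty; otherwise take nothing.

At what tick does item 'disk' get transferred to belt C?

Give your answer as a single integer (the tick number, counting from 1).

Tick 1: prefer A, take flask from A; A=[apple,lens] B=[clip,knob,wedge,peg,lathe,disk] C=[flask]
Tick 2: prefer B, take clip from B; A=[apple,lens] B=[knob,wedge,peg,lathe,disk] C=[flask,clip]
Tick 3: prefer A, take apple from A; A=[lens] B=[knob,wedge,peg,lathe,disk] C=[flask,clip,apple]
Tick 4: prefer B, take knob from B; A=[lens] B=[wedge,peg,lathe,disk] C=[flask,clip,apple,knob]
Tick 5: prefer A, take lens from A; A=[-] B=[wedge,peg,lathe,disk] C=[flask,clip,apple,knob,lens]
Tick 6: prefer B, take wedge from B; A=[-] B=[peg,lathe,disk] C=[flask,clip,apple,knob,lens,wedge]
Tick 7: prefer A, take peg from B; A=[-] B=[lathe,disk] C=[flask,clip,apple,knob,lens,wedge,peg]
Tick 8: prefer B, take lathe from B; A=[-] B=[disk] C=[flask,clip,apple,knob,lens,wedge,peg,lathe]
Tick 9: prefer A, take disk from B; A=[-] B=[-] C=[flask,clip,apple,knob,lens,wedge,peg,lathe,disk]

Answer: 9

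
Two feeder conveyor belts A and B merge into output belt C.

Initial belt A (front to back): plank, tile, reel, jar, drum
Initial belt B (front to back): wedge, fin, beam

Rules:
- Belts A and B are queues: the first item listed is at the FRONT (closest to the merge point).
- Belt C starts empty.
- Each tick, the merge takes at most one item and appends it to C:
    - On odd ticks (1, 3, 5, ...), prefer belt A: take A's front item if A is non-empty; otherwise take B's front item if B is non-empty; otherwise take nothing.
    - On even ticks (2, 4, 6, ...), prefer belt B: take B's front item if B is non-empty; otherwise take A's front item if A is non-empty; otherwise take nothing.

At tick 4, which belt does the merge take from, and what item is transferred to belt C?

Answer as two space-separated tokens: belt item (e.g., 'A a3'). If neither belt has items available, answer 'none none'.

Answer: B fin

Derivation:
Tick 1: prefer A, take plank from A; A=[tile,reel,jar,drum] B=[wedge,fin,beam] C=[plank]
Tick 2: prefer B, take wedge from B; A=[tile,reel,jar,drum] B=[fin,beam] C=[plank,wedge]
Tick 3: prefer A, take tile from A; A=[reel,jar,drum] B=[fin,beam] C=[plank,wedge,tile]
Tick 4: prefer B, take fin from B; A=[reel,jar,drum] B=[beam] C=[plank,wedge,tile,fin]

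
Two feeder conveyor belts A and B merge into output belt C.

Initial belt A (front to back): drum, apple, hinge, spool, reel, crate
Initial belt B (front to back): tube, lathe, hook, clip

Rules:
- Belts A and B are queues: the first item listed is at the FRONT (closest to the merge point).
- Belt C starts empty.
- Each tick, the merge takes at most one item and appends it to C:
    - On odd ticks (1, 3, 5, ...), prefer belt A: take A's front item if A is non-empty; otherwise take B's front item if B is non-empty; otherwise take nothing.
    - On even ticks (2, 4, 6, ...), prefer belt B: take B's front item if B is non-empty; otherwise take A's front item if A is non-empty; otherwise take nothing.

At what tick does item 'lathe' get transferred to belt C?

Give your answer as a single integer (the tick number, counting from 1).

Answer: 4

Derivation:
Tick 1: prefer A, take drum from A; A=[apple,hinge,spool,reel,crate] B=[tube,lathe,hook,clip] C=[drum]
Tick 2: prefer B, take tube from B; A=[apple,hinge,spool,reel,crate] B=[lathe,hook,clip] C=[drum,tube]
Tick 3: prefer A, take apple from A; A=[hinge,spool,reel,crate] B=[lathe,hook,clip] C=[drum,tube,apple]
Tick 4: prefer B, take lathe from B; A=[hinge,spool,reel,crate] B=[hook,clip] C=[drum,tube,apple,lathe]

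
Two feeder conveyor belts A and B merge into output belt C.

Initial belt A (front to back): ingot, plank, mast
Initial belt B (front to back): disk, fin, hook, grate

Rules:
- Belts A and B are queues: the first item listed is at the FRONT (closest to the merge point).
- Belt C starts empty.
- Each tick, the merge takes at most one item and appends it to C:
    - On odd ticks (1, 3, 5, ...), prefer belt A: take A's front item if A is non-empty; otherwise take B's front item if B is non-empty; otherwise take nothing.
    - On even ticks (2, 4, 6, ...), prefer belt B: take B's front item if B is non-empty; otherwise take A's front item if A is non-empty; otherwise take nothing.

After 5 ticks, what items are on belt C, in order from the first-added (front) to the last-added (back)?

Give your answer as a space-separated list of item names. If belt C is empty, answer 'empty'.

Tick 1: prefer A, take ingot from A; A=[plank,mast] B=[disk,fin,hook,grate] C=[ingot]
Tick 2: prefer B, take disk from B; A=[plank,mast] B=[fin,hook,grate] C=[ingot,disk]
Tick 3: prefer A, take plank from A; A=[mast] B=[fin,hook,grate] C=[ingot,disk,plank]
Tick 4: prefer B, take fin from B; A=[mast] B=[hook,grate] C=[ingot,disk,plank,fin]
Tick 5: prefer A, take mast from A; A=[-] B=[hook,grate] C=[ingot,disk,plank,fin,mast]

Answer: ingot disk plank fin mast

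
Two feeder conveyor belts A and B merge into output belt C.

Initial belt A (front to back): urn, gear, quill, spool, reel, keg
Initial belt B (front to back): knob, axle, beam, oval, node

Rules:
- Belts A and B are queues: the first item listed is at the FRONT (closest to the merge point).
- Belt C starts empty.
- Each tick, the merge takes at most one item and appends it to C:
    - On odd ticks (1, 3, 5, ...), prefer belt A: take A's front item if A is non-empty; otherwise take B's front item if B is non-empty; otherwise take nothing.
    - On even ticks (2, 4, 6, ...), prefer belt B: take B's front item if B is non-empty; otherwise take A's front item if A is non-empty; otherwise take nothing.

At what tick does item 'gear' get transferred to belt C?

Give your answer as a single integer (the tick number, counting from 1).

Tick 1: prefer A, take urn from A; A=[gear,quill,spool,reel,keg] B=[knob,axle,beam,oval,node] C=[urn]
Tick 2: prefer B, take knob from B; A=[gear,quill,spool,reel,keg] B=[axle,beam,oval,node] C=[urn,knob]
Tick 3: prefer A, take gear from A; A=[quill,spool,reel,keg] B=[axle,beam,oval,node] C=[urn,knob,gear]

Answer: 3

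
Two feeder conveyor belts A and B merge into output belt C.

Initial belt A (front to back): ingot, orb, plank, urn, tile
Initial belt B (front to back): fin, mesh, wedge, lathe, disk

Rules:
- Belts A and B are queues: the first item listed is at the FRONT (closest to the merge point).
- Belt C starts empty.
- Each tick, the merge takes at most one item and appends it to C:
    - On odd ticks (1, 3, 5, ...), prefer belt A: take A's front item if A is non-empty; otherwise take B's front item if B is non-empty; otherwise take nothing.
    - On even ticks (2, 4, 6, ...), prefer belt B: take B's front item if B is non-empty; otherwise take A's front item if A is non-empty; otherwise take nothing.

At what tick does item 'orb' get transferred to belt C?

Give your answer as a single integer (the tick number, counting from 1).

Tick 1: prefer A, take ingot from A; A=[orb,plank,urn,tile] B=[fin,mesh,wedge,lathe,disk] C=[ingot]
Tick 2: prefer B, take fin from B; A=[orb,plank,urn,tile] B=[mesh,wedge,lathe,disk] C=[ingot,fin]
Tick 3: prefer A, take orb from A; A=[plank,urn,tile] B=[mesh,wedge,lathe,disk] C=[ingot,fin,orb]

Answer: 3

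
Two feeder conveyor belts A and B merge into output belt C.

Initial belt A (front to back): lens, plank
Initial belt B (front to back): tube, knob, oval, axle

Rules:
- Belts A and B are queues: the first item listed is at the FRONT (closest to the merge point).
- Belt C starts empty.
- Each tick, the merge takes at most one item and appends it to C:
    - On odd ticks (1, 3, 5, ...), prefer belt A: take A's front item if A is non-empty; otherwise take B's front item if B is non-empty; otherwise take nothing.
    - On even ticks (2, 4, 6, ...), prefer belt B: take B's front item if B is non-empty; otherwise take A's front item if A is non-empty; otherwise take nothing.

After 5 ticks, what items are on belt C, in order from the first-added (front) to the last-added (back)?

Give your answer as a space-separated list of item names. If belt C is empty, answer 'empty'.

Tick 1: prefer A, take lens from A; A=[plank] B=[tube,knob,oval,axle] C=[lens]
Tick 2: prefer B, take tube from B; A=[plank] B=[knob,oval,axle] C=[lens,tube]
Tick 3: prefer A, take plank from A; A=[-] B=[knob,oval,axle] C=[lens,tube,plank]
Tick 4: prefer B, take knob from B; A=[-] B=[oval,axle] C=[lens,tube,plank,knob]
Tick 5: prefer A, take oval from B; A=[-] B=[axle] C=[lens,tube,plank,knob,oval]

Answer: lens tube plank knob oval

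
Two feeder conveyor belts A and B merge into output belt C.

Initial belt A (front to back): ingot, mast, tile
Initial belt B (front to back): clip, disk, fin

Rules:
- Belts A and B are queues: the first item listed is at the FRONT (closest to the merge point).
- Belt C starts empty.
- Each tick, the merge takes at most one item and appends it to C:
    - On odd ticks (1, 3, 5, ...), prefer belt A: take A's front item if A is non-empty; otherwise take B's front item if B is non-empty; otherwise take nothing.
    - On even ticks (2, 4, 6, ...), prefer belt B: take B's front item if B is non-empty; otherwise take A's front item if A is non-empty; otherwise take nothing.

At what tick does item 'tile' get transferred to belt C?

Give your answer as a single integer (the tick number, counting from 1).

Answer: 5

Derivation:
Tick 1: prefer A, take ingot from A; A=[mast,tile] B=[clip,disk,fin] C=[ingot]
Tick 2: prefer B, take clip from B; A=[mast,tile] B=[disk,fin] C=[ingot,clip]
Tick 3: prefer A, take mast from A; A=[tile] B=[disk,fin] C=[ingot,clip,mast]
Tick 4: prefer B, take disk from B; A=[tile] B=[fin] C=[ingot,clip,mast,disk]
Tick 5: prefer A, take tile from A; A=[-] B=[fin] C=[ingot,clip,mast,disk,tile]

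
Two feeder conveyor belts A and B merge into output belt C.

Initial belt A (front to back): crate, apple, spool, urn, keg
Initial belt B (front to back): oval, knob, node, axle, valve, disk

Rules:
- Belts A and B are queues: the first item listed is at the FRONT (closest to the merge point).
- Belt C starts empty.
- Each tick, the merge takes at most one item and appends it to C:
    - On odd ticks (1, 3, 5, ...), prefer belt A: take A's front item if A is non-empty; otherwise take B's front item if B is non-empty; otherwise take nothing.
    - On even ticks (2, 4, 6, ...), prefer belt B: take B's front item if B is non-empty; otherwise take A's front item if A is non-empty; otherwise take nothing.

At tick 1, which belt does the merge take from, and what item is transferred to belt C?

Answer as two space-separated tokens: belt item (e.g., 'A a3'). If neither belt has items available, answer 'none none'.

Tick 1: prefer A, take crate from A; A=[apple,spool,urn,keg] B=[oval,knob,node,axle,valve,disk] C=[crate]

Answer: A crate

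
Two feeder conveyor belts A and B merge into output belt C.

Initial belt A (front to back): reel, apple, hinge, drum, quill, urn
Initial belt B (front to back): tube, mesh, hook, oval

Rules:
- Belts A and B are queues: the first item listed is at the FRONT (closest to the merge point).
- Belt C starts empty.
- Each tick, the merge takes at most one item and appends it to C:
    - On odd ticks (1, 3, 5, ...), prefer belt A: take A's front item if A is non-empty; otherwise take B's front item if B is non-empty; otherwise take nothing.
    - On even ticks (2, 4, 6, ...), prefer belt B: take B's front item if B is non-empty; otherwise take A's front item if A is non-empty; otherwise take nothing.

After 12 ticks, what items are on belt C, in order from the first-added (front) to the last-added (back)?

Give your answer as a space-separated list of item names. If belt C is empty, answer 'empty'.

Answer: reel tube apple mesh hinge hook drum oval quill urn

Derivation:
Tick 1: prefer A, take reel from A; A=[apple,hinge,drum,quill,urn] B=[tube,mesh,hook,oval] C=[reel]
Tick 2: prefer B, take tube from B; A=[apple,hinge,drum,quill,urn] B=[mesh,hook,oval] C=[reel,tube]
Tick 3: prefer A, take apple from A; A=[hinge,drum,quill,urn] B=[mesh,hook,oval] C=[reel,tube,apple]
Tick 4: prefer B, take mesh from B; A=[hinge,drum,quill,urn] B=[hook,oval] C=[reel,tube,apple,mesh]
Tick 5: prefer A, take hinge from A; A=[drum,quill,urn] B=[hook,oval] C=[reel,tube,apple,mesh,hinge]
Tick 6: prefer B, take hook from B; A=[drum,quill,urn] B=[oval] C=[reel,tube,apple,mesh,hinge,hook]
Tick 7: prefer A, take drum from A; A=[quill,urn] B=[oval] C=[reel,tube,apple,mesh,hinge,hook,drum]
Tick 8: prefer B, take oval from B; A=[quill,urn] B=[-] C=[reel,tube,apple,mesh,hinge,hook,drum,oval]
Tick 9: prefer A, take quill from A; A=[urn] B=[-] C=[reel,tube,apple,mesh,hinge,hook,drum,oval,quill]
Tick 10: prefer B, take urn from A; A=[-] B=[-] C=[reel,tube,apple,mesh,hinge,hook,drum,oval,quill,urn]
Tick 11: prefer A, both empty, nothing taken; A=[-] B=[-] C=[reel,tube,apple,mesh,hinge,hook,drum,oval,quill,urn]
Tick 12: prefer B, both empty, nothing taken; A=[-] B=[-] C=[reel,tube,apple,mesh,hinge,hook,drum,oval,quill,urn]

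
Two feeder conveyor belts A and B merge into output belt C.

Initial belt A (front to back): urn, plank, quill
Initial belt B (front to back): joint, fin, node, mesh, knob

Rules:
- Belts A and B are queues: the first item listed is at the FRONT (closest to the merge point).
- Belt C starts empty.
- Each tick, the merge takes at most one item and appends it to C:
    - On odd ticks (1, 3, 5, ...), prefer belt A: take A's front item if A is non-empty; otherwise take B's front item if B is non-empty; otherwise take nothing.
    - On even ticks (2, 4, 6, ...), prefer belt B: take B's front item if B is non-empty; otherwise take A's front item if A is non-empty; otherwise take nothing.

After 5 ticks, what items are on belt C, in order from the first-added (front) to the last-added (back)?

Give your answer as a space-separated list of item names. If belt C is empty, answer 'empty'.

Answer: urn joint plank fin quill

Derivation:
Tick 1: prefer A, take urn from A; A=[plank,quill] B=[joint,fin,node,mesh,knob] C=[urn]
Tick 2: prefer B, take joint from B; A=[plank,quill] B=[fin,node,mesh,knob] C=[urn,joint]
Tick 3: prefer A, take plank from A; A=[quill] B=[fin,node,mesh,knob] C=[urn,joint,plank]
Tick 4: prefer B, take fin from B; A=[quill] B=[node,mesh,knob] C=[urn,joint,plank,fin]
Tick 5: prefer A, take quill from A; A=[-] B=[node,mesh,knob] C=[urn,joint,plank,fin,quill]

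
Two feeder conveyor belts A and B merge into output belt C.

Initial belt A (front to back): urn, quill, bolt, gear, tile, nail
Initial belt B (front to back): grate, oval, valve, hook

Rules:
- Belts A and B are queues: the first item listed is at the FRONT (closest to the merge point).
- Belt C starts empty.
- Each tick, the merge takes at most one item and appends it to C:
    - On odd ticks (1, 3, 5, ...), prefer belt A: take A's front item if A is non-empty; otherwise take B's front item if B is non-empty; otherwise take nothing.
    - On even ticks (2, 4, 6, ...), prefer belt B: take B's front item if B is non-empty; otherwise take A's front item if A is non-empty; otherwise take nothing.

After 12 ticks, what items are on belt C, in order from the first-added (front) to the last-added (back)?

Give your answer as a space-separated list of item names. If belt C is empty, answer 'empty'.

Tick 1: prefer A, take urn from A; A=[quill,bolt,gear,tile,nail] B=[grate,oval,valve,hook] C=[urn]
Tick 2: prefer B, take grate from B; A=[quill,bolt,gear,tile,nail] B=[oval,valve,hook] C=[urn,grate]
Tick 3: prefer A, take quill from A; A=[bolt,gear,tile,nail] B=[oval,valve,hook] C=[urn,grate,quill]
Tick 4: prefer B, take oval from B; A=[bolt,gear,tile,nail] B=[valve,hook] C=[urn,grate,quill,oval]
Tick 5: prefer A, take bolt from A; A=[gear,tile,nail] B=[valve,hook] C=[urn,grate,quill,oval,bolt]
Tick 6: prefer B, take valve from B; A=[gear,tile,nail] B=[hook] C=[urn,grate,quill,oval,bolt,valve]
Tick 7: prefer A, take gear from A; A=[tile,nail] B=[hook] C=[urn,grate,quill,oval,bolt,valve,gear]
Tick 8: prefer B, take hook from B; A=[tile,nail] B=[-] C=[urn,grate,quill,oval,bolt,valve,gear,hook]
Tick 9: prefer A, take tile from A; A=[nail] B=[-] C=[urn,grate,quill,oval,bolt,valve,gear,hook,tile]
Tick 10: prefer B, take nail from A; A=[-] B=[-] C=[urn,grate,quill,oval,bolt,valve,gear,hook,tile,nail]
Tick 11: prefer A, both empty, nothing taken; A=[-] B=[-] C=[urn,grate,quill,oval,bolt,valve,gear,hook,tile,nail]
Tick 12: prefer B, both empty, nothing taken; A=[-] B=[-] C=[urn,grate,quill,oval,bolt,valve,gear,hook,tile,nail]

Answer: urn grate quill oval bolt valve gear hook tile nail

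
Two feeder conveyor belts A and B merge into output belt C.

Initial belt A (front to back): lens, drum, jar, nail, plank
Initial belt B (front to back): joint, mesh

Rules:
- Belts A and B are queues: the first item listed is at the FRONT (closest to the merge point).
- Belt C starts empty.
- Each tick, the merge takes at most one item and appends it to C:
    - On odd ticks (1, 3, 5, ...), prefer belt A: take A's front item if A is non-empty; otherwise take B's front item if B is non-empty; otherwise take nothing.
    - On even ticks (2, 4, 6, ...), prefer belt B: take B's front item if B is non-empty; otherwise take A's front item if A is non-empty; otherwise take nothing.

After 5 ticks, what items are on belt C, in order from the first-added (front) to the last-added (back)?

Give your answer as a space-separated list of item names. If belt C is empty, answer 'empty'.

Tick 1: prefer A, take lens from A; A=[drum,jar,nail,plank] B=[joint,mesh] C=[lens]
Tick 2: prefer B, take joint from B; A=[drum,jar,nail,plank] B=[mesh] C=[lens,joint]
Tick 3: prefer A, take drum from A; A=[jar,nail,plank] B=[mesh] C=[lens,joint,drum]
Tick 4: prefer B, take mesh from B; A=[jar,nail,plank] B=[-] C=[lens,joint,drum,mesh]
Tick 5: prefer A, take jar from A; A=[nail,plank] B=[-] C=[lens,joint,drum,mesh,jar]

Answer: lens joint drum mesh jar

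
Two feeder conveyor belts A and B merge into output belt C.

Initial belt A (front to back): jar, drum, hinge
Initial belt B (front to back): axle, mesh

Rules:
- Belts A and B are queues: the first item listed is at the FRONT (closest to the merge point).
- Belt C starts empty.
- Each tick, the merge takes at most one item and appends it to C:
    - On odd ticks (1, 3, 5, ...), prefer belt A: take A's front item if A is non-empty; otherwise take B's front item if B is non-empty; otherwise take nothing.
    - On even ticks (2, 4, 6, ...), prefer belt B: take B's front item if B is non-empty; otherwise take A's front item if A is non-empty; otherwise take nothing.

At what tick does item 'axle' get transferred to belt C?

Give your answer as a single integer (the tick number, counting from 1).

Answer: 2

Derivation:
Tick 1: prefer A, take jar from A; A=[drum,hinge] B=[axle,mesh] C=[jar]
Tick 2: prefer B, take axle from B; A=[drum,hinge] B=[mesh] C=[jar,axle]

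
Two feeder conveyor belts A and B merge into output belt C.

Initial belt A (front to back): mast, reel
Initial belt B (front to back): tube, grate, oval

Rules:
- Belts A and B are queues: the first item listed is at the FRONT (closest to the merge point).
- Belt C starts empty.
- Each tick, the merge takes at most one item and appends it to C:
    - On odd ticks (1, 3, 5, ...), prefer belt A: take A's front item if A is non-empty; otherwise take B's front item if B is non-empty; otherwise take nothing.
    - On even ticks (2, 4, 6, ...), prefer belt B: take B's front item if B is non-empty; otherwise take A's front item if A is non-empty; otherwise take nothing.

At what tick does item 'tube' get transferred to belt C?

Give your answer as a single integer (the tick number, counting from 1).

Tick 1: prefer A, take mast from A; A=[reel] B=[tube,grate,oval] C=[mast]
Tick 2: prefer B, take tube from B; A=[reel] B=[grate,oval] C=[mast,tube]

Answer: 2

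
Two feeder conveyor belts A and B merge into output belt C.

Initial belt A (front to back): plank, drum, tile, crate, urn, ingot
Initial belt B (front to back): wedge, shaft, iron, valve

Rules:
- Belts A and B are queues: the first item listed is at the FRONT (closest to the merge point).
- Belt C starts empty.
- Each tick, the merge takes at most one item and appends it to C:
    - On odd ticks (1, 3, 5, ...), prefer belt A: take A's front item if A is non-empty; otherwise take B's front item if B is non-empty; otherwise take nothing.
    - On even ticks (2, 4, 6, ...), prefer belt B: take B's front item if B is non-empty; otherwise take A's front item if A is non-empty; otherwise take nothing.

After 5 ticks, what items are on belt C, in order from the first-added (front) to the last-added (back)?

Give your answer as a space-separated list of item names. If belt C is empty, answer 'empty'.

Tick 1: prefer A, take plank from A; A=[drum,tile,crate,urn,ingot] B=[wedge,shaft,iron,valve] C=[plank]
Tick 2: prefer B, take wedge from B; A=[drum,tile,crate,urn,ingot] B=[shaft,iron,valve] C=[plank,wedge]
Tick 3: prefer A, take drum from A; A=[tile,crate,urn,ingot] B=[shaft,iron,valve] C=[plank,wedge,drum]
Tick 4: prefer B, take shaft from B; A=[tile,crate,urn,ingot] B=[iron,valve] C=[plank,wedge,drum,shaft]
Tick 5: prefer A, take tile from A; A=[crate,urn,ingot] B=[iron,valve] C=[plank,wedge,drum,shaft,tile]

Answer: plank wedge drum shaft tile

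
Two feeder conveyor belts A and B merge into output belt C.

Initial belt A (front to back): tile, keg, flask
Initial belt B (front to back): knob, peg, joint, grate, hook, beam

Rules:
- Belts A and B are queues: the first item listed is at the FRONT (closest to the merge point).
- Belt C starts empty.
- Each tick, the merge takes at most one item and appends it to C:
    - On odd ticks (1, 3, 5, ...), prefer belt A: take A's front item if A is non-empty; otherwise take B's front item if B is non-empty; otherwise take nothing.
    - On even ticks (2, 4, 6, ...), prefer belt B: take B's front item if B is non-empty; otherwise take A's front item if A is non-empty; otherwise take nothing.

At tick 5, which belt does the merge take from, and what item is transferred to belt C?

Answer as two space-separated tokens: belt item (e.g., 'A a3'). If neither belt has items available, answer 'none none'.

Answer: A flask

Derivation:
Tick 1: prefer A, take tile from A; A=[keg,flask] B=[knob,peg,joint,grate,hook,beam] C=[tile]
Tick 2: prefer B, take knob from B; A=[keg,flask] B=[peg,joint,grate,hook,beam] C=[tile,knob]
Tick 3: prefer A, take keg from A; A=[flask] B=[peg,joint,grate,hook,beam] C=[tile,knob,keg]
Tick 4: prefer B, take peg from B; A=[flask] B=[joint,grate,hook,beam] C=[tile,knob,keg,peg]
Tick 5: prefer A, take flask from A; A=[-] B=[joint,grate,hook,beam] C=[tile,knob,keg,peg,flask]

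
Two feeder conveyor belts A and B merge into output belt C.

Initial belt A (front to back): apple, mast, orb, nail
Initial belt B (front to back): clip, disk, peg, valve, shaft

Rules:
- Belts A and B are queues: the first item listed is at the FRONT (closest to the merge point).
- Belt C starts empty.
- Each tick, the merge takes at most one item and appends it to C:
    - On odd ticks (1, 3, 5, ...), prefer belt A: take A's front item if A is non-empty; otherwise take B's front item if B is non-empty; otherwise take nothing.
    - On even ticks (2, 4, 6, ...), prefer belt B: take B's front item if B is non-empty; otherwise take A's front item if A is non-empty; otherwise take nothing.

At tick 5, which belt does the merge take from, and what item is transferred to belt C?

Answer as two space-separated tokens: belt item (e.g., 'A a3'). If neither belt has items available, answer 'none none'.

Tick 1: prefer A, take apple from A; A=[mast,orb,nail] B=[clip,disk,peg,valve,shaft] C=[apple]
Tick 2: prefer B, take clip from B; A=[mast,orb,nail] B=[disk,peg,valve,shaft] C=[apple,clip]
Tick 3: prefer A, take mast from A; A=[orb,nail] B=[disk,peg,valve,shaft] C=[apple,clip,mast]
Tick 4: prefer B, take disk from B; A=[orb,nail] B=[peg,valve,shaft] C=[apple,clip,mast,disk]
Tick 5: prefer A, take orb from A; A=[nail] B=[peg,valve,shaft] C=[apple,clip,mast,disk,orb]

Answer: A orb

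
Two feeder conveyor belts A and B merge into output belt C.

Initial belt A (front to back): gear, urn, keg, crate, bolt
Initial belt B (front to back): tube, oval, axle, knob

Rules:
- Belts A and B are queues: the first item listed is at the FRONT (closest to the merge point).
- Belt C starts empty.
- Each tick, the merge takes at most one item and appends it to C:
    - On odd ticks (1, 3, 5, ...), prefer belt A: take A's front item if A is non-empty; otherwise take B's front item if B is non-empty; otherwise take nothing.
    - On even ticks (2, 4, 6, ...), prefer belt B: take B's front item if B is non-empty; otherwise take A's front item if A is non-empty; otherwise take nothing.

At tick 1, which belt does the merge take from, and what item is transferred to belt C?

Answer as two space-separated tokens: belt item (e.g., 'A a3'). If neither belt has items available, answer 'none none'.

Tick 1: prefer A, take gear from A; A=[urn,keg,crate,bolt] B=[tube,oval,axle,knob] C=[gear]

Answer: A gear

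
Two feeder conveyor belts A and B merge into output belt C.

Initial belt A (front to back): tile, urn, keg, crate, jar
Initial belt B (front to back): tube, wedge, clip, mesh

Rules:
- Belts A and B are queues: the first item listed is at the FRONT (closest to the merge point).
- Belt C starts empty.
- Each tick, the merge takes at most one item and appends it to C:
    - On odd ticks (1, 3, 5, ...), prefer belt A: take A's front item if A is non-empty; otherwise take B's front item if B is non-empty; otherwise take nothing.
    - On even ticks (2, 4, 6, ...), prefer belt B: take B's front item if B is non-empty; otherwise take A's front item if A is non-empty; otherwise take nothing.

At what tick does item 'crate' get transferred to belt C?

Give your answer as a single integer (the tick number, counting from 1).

Answer: 7

Derivation:
Tick 1: prefer A, take tile from A; A=[urn,keg,crate,jar] B=[tube,wedge,clip,mesh] C=[tile]
Tick 2: prefer B, take tube from B; A=[urn,keg,crate,jar] B=[wedge,clip,mesh] C=[tile,tube]
Tick 3: prefer A, take urn from A; A=[keg,crate,jar] B=[wedge,clip,mesh] C=[tile,tube,urn]
Tick 4: prefer B, take wedge from B; A=[keg,crate,jar] B=[clip,mesh] C=[tile,tube,urn,wedge]
Tick 5: prefer A, take keg from A; A=[crate,jar] B=[clip,mesh] C=[tile,tube,urn,wedge,keg]
Tick 6: prefer B, take clip from B; A=[crate,jar] B=[mesh] C=[tile,tube,urn,wedge,keg,clip]
Tick 7: prefer A, take crate from A; A=[jar] B=[mesh] C=[tile,tube,urn,wedge,keg,clip,crate]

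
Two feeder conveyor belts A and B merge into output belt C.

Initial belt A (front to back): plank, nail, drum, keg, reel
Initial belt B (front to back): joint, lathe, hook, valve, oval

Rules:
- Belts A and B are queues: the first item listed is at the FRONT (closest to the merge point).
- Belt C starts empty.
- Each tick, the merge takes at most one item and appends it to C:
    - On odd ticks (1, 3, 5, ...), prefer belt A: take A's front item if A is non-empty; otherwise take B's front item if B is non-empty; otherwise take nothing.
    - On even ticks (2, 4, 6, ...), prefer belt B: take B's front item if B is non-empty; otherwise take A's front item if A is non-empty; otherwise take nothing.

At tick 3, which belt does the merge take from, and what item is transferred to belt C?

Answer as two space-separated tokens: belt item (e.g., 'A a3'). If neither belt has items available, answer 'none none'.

Tick 1: prefer A, take plank from A; A=[nail,drum,keg,reel] B=[joint,lathe,hook,valve,oval] C=[plank]
Tick 2: prefer B, take joint from B; A=[nail,drum,keg,reel] B=[lathe,hook,valve,oval] C=[plank,joint]
Tick 3: prefer A, take nail from A; A=[drum,keg,reel] B=[lathe,hook,valve,oval] C=[plank,joint,nail]

Answer: A nail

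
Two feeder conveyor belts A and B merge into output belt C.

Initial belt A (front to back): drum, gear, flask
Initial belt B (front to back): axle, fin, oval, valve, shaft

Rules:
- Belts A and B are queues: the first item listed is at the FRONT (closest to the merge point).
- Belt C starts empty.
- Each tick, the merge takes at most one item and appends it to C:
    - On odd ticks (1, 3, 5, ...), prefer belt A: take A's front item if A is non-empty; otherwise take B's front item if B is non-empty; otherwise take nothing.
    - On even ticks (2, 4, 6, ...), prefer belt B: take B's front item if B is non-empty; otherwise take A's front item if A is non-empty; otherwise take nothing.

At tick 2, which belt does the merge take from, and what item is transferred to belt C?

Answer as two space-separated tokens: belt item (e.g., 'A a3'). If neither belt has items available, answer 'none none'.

Tick 1: prefer A, take drum from A; A=[gear,flask] B=[axle,fin,oval,valve,shaft] C=[drum]
Tick 2: prefer B, take axle from B; A=[gear,flask] B=[fin,oval,valve,shaft] C=[drum,axle]

Answer: B axle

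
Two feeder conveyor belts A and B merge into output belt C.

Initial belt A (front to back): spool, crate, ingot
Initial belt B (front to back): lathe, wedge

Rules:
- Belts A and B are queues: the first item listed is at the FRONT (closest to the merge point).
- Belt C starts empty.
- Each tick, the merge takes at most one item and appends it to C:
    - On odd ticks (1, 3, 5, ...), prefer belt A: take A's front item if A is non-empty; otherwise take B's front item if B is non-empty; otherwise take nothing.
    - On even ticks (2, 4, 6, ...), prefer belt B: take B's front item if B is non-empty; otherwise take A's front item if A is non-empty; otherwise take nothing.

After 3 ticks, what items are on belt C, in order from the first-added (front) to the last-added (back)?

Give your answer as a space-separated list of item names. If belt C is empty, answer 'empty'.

Tick 1: prefer A, take spool from A; A=[crate,ingot] B=[lathe,wedge] C=[spool]
Tick 2: prefer B, take lathe from B; A=[crate,ingot] B=[wedge] C=[spool,lathe]
Tick 3: prefer A, take crate from A; A=[ingot] B=[wedge] C=[spool,lathe,crate]

Answer: spool lathe crate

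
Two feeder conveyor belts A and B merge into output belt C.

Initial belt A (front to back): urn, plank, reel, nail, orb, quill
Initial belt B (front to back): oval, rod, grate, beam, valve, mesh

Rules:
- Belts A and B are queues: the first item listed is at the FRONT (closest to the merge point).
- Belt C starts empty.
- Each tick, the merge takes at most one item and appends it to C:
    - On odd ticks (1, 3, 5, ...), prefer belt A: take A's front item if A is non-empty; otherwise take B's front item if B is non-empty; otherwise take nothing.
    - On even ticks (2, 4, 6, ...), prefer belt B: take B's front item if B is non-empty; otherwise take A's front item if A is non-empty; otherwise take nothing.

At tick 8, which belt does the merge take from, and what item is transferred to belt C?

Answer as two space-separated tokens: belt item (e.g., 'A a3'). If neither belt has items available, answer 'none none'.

Answer: B beam

Derivation:
Tick 1: prefer A, take urn from A; A=[plank,reel,nail,orb,quill] B=[oval,rod,grate,beam,valve,mesh] C=[urn]
Tick 2: prefer B, take oval from B; A=[plank,reel,nail,orb,quill] B=[rod,grate,beam,valve,mesh] C=[urn,oval]
Tick 3: prefer A, take plank from A; A=[reel,nail,orb,quill] B=[rod,grate,beam,valve,mesh] C=[urn,oval,plank]
Tick 4: prefer B, take rod from B; A=[reel,nail,orb,quill] B=[grate,beam,valve,mesh] C=[urn,oval,plank,rod]
Tick 5: prefer A, take reel from A; A=[nail,orb,quill] B=[grate,beam,valve,mesh] C=[urn,oval,plank,rod,reel]
Tick 6: prefer B, take grate from B; A=[nail,orb,quill] B=[beam,valve,mesh] C=[urn,oval,plank,rod,reel,grate]
Tick 7: prefer A, take nail from A; A=[orb,quill] B=[beam,valve,mesh] C=[urn,oval,plank,rod,reel,grate,nail]
Tick 8: prefer B, take beam from B; A=[orb,quill] B=[valve,mesh] C=[urn,oval,plank,rod,reel,grate,nail,beam]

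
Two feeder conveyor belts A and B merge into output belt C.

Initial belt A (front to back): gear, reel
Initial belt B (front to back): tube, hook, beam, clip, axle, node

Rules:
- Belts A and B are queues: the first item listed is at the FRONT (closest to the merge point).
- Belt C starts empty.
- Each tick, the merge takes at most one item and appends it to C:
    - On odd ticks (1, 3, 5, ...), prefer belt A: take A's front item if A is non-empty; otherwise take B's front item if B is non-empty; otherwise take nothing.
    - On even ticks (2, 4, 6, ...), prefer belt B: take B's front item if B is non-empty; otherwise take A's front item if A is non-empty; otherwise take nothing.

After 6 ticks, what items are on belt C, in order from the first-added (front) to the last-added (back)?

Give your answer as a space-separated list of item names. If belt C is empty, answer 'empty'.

Answer: gear tube reel hook beam clip

Derivation:
Tick 1: prefer A, take gear from A; A=[reel] B=[tube,hook,beam,clip,axle,node] C=[gear]
Tick 2: prefer B, take tube from B; A=[reel] B=[hook,beam,clip,axle,node] C=[gear,tube]
Tick 3: prefer A, take reel from A; A=[-] B=[hook,beam,clip,axle,node] C=[gear,tube,reel]
Tick 4: prefer B, take hook from B; A=[-] B=[beam,clip,axle,node] C=[gear,tube,reel,hook]
Tick 5: prefer A, take beam from B; A=[-] B=[clip,axle,node] C=[gear,tube,reel,hook,beam]
Tick 6: prefer B, take clip from B; A=[-] B=[axle,node] C=[gear,tube,reel,hook,beam,clip]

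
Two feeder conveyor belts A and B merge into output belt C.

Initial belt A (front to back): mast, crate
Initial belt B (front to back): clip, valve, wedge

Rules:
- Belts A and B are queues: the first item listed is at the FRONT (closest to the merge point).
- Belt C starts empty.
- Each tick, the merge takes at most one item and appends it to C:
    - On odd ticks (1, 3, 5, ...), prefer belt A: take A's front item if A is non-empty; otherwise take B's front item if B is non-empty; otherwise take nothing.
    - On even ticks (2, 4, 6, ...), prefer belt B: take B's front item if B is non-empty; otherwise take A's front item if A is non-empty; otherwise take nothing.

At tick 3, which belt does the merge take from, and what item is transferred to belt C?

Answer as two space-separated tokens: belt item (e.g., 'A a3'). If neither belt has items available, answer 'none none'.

Tick 1: prefer A, take mast from A; A=[crate] B=[clip,valve,wedge] C=[mast]
Tick 2: prefer B, take clip from B; A=[crate] B=[valve,wedge] C=[mast,clip]
Tick 3: prefer A, take crate from A; A=[-] B=[valve,wedge] C=[mast,clip,crate]

Answer: A crate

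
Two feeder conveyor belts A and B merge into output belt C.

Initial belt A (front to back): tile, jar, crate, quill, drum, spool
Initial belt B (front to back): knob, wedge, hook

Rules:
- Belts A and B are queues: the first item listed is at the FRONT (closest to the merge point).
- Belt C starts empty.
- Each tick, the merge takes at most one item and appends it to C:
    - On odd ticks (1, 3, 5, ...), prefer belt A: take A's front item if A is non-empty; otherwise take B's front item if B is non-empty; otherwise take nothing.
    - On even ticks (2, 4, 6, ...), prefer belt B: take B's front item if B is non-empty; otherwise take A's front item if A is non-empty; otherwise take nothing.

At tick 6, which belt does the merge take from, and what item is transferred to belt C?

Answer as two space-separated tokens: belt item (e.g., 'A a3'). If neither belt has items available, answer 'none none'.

Tick 1: prefer A, take tile from A; A=[jar,crate,quill,drum,spool] B=[knob,wedge,hook] C=[tile]
Tick 2: prefer B, take knob from B; A=[jar,crate,quill,drum,spool] B=[wedge,hook] C=[tile,knob]
Tick 3: prefer A, take jar from A; A=[crate,quill,drum,spool] B=[wedge,hook] C=[tile,knob,jar]
Tick 4: prefer B, take wedge from B; A=[crate,quill,drum,spool] B=[hook] C=[tile,knob,jar,wedge]
Tick 5: prefer A, take crate from A; A=[quill,drum,spool] B=[hook] C=[tile,knob,jar,wedge,crate]
Tick 6: prefer B, take hook from B; A=[quill,drum,spool] B=[-] C=[tile,knob,jar,wedge,crate,hook]

Answer: B hook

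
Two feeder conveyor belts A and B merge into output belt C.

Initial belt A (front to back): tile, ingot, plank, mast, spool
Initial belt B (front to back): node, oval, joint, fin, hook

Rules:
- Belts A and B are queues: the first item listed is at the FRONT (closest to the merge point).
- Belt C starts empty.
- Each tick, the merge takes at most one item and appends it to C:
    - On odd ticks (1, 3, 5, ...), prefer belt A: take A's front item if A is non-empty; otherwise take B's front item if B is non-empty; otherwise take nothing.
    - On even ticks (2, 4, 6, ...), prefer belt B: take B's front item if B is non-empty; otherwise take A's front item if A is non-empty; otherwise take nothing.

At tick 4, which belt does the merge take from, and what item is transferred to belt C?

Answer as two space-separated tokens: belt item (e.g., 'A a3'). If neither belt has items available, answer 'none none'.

Answer: B oval

Derivation:
Tick 1: prefer A, take tile from A; A=[ingot,plank,mast,spool] B=[node,oval,joint,fin,hook] C=[tile]
Tick 2: prefer B, take node from B; A=[ingot,plank,mast,spool] B=[oval,joint,fin,hook] C=[tile,node]
Tick 3: prefer A, take ingot from A; A=[plank,mast,spool] B=[oval,joint,fin,hook] C=[tile,node,ingot]
Tick 4: prefer B, take oval from B; A=[plank,mast,spool] B=[joint,fin,hook] C=[tile,node,ingot,oval]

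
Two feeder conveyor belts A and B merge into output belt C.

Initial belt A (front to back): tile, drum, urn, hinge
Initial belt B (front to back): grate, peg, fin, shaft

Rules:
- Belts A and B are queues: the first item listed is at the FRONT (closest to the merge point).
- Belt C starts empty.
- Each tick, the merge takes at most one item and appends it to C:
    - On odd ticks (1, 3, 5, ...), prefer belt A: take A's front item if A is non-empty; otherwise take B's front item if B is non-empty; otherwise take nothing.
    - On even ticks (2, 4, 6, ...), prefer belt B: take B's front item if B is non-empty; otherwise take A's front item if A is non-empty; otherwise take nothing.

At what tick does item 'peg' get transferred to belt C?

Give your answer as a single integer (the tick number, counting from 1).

Tick 1: prefer A, take tile from A; A=[drum,urn,hinge] B=[grate,peg,fin,shaft] C=[tile]
Tick 2: prefer B, take grate from B; A=[drum,urn,hinge] B=[peg,fin,shaft] C=[tile,grate]
Tick 3: prefer A, take drum from A; A=[urn,hinge] B=[peg,fin,shaft] C=[tile,grate,drum]
Tick 4: prefer B, take peg from B; A=[urn,hinge] B=[fin,shaft] C=[tile,grate,drum,peg]

Answer: 4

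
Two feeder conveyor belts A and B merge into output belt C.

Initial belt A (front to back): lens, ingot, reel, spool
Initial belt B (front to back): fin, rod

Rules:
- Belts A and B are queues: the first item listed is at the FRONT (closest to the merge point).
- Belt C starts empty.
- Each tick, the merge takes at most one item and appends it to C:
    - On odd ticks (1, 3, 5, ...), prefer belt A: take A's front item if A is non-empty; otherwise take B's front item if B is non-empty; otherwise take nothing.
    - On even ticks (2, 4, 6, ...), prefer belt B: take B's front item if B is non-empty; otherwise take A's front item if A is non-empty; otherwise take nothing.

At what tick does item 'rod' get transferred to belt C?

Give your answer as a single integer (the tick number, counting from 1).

Answer: 4

Derivation:
Tick 1: prefer A, take lens from A; A=[ingot,reel,spool] B=[fin,rod] C=[lens]
Tick 2: prefer B, take fin from B; A=[ingot,reel,spool] B=[rod] C=[lens,fin]
Tick 3: prefer A, take ingot from A; A=[reel,spool] B=[rod] C=[lens,fin,ingot]
Tick 4: prefer B, take rod from B; A=[reel,spool] B=[-] C=[lens,fin,ingot,rod]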